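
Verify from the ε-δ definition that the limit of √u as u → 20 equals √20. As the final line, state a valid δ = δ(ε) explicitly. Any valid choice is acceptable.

Let ε > 0. We want δ > 0 such that 0 < |u − 20| < δ implies |√u − √20| < ε.
Rationalise: √u − √20 = (u − 20)/(√u + √20), so |√u − √20| = |u − 20|/(√u + √20).
Restrict δ ≤ 20 so that |u − 20| < 20 forces u > 0, and then √u + √20 > √20.
Hence |√u − √20| < |u − 20|/√20, which is < ε once |u − 20| < √20·ε.
Take δ = min(20, √20·ε). If 0 < |u − 20| < δ then u > 0 and |√u − √20| < |u − 20|/√20 < ε.

δ = min(20, √20·ε)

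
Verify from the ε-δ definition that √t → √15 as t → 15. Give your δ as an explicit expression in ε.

δ = min(15, √15·ε)

Suppose ε > 0. We want δ > 0 such that 0 < |t − 15| < δ implies |√t − √15| < ε.
Multiplying by the conjugate, |√t − √15| = |t − 15|/(√t + √15).
Restrict δ ≤ 15 so that |t − 15| < 15 forces t > 0, and then √t + √15 > √15.
Hence |√t − √15| < |t − 15|/√15, which is < ε once |t − 15| < √15·ε.
Take δ = min(15, √15·ε). If 0 < |t − 15| < δ then t > 0 and |√t − √15| < |t − 15|/√15 < ε.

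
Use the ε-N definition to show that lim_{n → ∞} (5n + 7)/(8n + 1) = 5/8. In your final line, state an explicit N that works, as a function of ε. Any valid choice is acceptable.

N = (51/64)/ε

Fix ε > 0. For n ≥ 1, |(5n + 7)/(8n + 1) − (5/8)| = |51|/(8(8n + 1)) = 51/(8(8n + 1)).
Since 8n + 1 ≥ 8n for n ≥ 1, this is ≤ 51/(8·8n) = (51/64)/n.
So |(5n + 7)/(8n + 1) − (5/8)| < ε whenever n > (51/64)/ε.
Take N = (51/64)/ε. If n > N then |(5n + 7)/(8n + 1) − (5/8)| ≤ (51/64)/n < ε.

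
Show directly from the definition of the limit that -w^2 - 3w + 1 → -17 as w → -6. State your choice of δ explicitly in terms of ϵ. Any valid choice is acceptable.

δ = min(1, ϵ/10)

Let ϵ > 0. We want δ > 0 such that 0 < |w + 6| < δ implies |(-w^2 - 3w + 1) + 17| < ϵ.
(-w^2 - 3w + 1) + 17 = -w^2 - 3w + 18 = (w + 6)(-w + 3).
So |(-w^2 - 3w + 1) + 17| = |w + 6|·|-w + 3|.
Require δ ≤ 1. Then |w + 6| < 1 gives |w| < 7, and by the triangle inequality |-w + 3| ≤ 7 + 3 = 10.
Hence |(-w^2 - 3w + 1) + 17| ≤ 10|w + 6| < ϵ provided |w + 6| < ϵ/10.
Choosing δ = min(1, ϵ/10) ensures both conditions, hence |(-w^2 - 3w + 1) + 17| < ϵ.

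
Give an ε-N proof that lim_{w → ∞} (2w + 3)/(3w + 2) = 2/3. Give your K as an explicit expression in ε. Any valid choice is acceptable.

K = (5/9)/ε

Suppose ε > 0. We seek K > 0 such that w > K implies |(2w + 3)/(3w + 2) − (2/3)| < ε.
(2w + 3)/(3w + 2) − (2/3) = (3(2w + 3) − 2(3w + 2)) / (3(3w + 2)) = 5/(3(3w + 2)).
For w > 0 we have 3w + 2 > 3w, so |(2w + 3)/(3w + 2) − (2/3)| = 5/(3(3w + 2)) < 5/(3·3w) = (5/9)/w.
Thus |(2w + 3)/(3w + 2) − (2/3)| < ε whenever w > (5/9)/ε.
Take K = (5/9)/ε. If w > K then |(2w + 3)/(3w + 2) − (2/3)| < (5/9)/w < ε.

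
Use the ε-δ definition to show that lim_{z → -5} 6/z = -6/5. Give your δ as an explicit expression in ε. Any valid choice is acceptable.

Let ε > 0 be given. We seek δ > 0 such that 0 < |z + 5| < δ implies |6/z + 6/5| < ε.
|6/z + 6/5| = 6·|-5 − z|/(5·|z|) = 6|z + 5|/(5|z|).
Require δ ≤ 5/2 so that |z| > 5 − 5/2 = 5/2, hence 5|z| > 25/2.
Then |6/z + 6/5| < 6|z + 5|/(25/2), which is < ε when |z + 5| < (25/12)ε.
Take δ = min(5/2, (25/12)ε). Then 0 < |z + 5| < δ gives both |z + 5| < 5/2 and |z + 5| < (25/12)ε, so |6/z + 6/5| < ε.

δ = min(5/2, (25/12)ε)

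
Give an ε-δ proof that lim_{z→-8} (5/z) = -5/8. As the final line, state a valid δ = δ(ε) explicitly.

δ = min(4, (32/5)ε)

Let ε > 0 be given. We seek δ > 0 such that 0 < |z + 8| < δ implies |5/z + 5/8| < ε.
|5/z + 5/8| = 5·|-8 − z|/(8·|z|) = 5|z + 8|/(8|z|).
Restrict δ ≤ 4. Then |z + 8| < 4 gives |z| > 4, so 8|z| > 32.
Then |5/z + 5/8| < 5|z + 8|/32, which is < ε when |z + 8| < (32/5)ε.
Take δ = min(4, (32/5)ε). Then 0 < |z + 8| < δ gives both |z + 8| < 4 and |z + 8| < (32/5)ε, so |5/z + 5/8| < ε.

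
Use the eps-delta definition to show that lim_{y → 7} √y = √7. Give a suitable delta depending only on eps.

Fix eps > 0. We want delta > 0 such that 0 < |y − 7| < delta implies |√y − √7| < eps.
Multiplying by the conjugate, |√y − √7| = |y − 7|/(√y + √7).
Restrict delta ≤ 7 so that |y − 7| < 7 forces y > 0, and then √y + √7 > √7.
Hence |√y − √7| < |y − 7|/√7, which is < eps once |y − 7| < √7·eps.
Take delta = min(7, √7·eps). If 0 < |y − 7| < delta then y > 0 and |√y − √7| < |y − 7|/√7 < eps.

delta = min(7, √7·eps)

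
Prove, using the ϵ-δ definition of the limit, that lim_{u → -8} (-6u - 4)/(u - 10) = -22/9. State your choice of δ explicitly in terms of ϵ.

δ = min(9, (81/32)ϵ)

Suppose ϵ > 0. We want δ > 0 with 0 < |u + 8| < δ ⇒ |(-6u - 4)/(u - 10) + 22/9| < ϵ.
Combining over a common denominator, (-6u - 4)/(u - 10) + 22/9 = [(-6u - 4)·(-18) − 44·(u - 10)] / [(-18)·(u - 10)] = 64(u + 8) / ((-18)(u - 10)).
So |(-6u - 4)/(u - 10) + 22/9| = 64|u + 8| / (18·|u − 10|).
Restrict δ ≤ 9. Then |u + 8| < 9 gives |u − 10| = |(u + 8) + (-18)| ≥ 18 − 9 = 9.
Hence |(-6u - 4)/(u - 10) + 22/9| < 64|u + 8|/(18·9) = (32/81)|u + 8|, which is < ϵ once |u + 8| < (81/32)ϵ.
Take δ = min(9, (81/32)ϵ). Then 0 < |u + 8| < δ forces both bounds, so |(-6u - 4)/(u - 10) + 22/9| < ϵ.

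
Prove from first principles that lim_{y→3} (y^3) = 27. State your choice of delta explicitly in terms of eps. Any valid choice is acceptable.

delta = min(1, eps/37)

Suppose eps > 0. We seek delta > 0 with 0 < |y − 3| < delta ⇒ |y^3 − 27| < eps.
Factor: y^3 − 27 = (y − 3)(y^2 + 3y + 9), so |y^3 − 27| = |y − 3|·|y^2 + 3y + 9|.
Restrict delta ≤ 1. Then |y − 3| < 1 gives |y| < 4, so by the triangle inequality |y^2 + 3y + 9| ≤ 4^2 + 3·4 + 9 = 37.
Hence |y^3 − 27| ≤ 37|y − 3|, which is < eps once |y − 3| < eps/37.
Take delta = min(1, eps/37). If 0 < |y − 3| < delta then both bounds hold and |y^3 − 27| ≤ 37|y − 3| < 37·(eps/37) = eps.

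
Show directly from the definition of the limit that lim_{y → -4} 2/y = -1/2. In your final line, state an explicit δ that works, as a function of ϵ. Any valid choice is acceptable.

δ = min(2, 4ϵ)

Let ϵ > 0 be given. We seek δ > 0 such that 0 < |y + 4| < δ implies |2/y + 1/2| < ϵ.
|2/y + 1/2| = 2·|-4 − y|/(4·|y|) = 2|y + 4|/(4|y|).
Restrict δ ≤ 2. Then |y + 4| < 2 gives |y| > 2, so 4|y| > 8.
Then |2/y + 1/2| < 2|y + 4|/8, which is < ϵ when |y + 4| < 4ϵ.
Take δ = min(2, 4ϵ). Then 0 < |y + 4| < δ gives both |y + 4| < 2 and |y + 4| < 4ϵ, so |2/y + 1/2| < ϵ.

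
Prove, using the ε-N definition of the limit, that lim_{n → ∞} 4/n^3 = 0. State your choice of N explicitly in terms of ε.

N = (4/ε)^{1/3}

Let ε > 0 be given. For n ≥ 1, |4/n^3 − 0| = 4/n^3.
4/n^3 < ε ⇔ n^3 > 4/ε ⇔ n > (4/ε)^{1/3}.
Take N = (4/ε)^{1/3}. Then n > N implies 4/n^3 < ε.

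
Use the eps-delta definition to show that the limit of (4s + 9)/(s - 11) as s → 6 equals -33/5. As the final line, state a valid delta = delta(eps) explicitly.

delta = min(5/2, (25/106)eps)

Fix eps > 0. We want delta > 0 with 0 < |s − 6| < delta ⇒ |(4s + 9)/(s - 11) + 33/5| < eps.
Combining over a common denominator, (4s + 9)/(s - 11) + 33/5 = [(4s + 9)·(-5) − 33·(s - 11)] / [(-5)·(s - 11)] = -53(s − 6) / ((-5)(s - 11)).
So |(4s + 9)/(s - 11) + 33/5| = 53|s − 6| / (5·|s − 11|).
Restrict delta ≤ 5/2. Then |s − 6| < 5/2 gives |s − 11| = |(s − 6) + (-5)| ≥ 5 − 5/2 = 5/2.
Hence |(4s + 9)/(s - 11) + 33/5| < 53|s − 6|/(5·(5/2)) = (106/25)|s − 6|, which is < eps once |s − 6| < (25/106)eps.
Take delta = min(5/2, (25/106)eps). Then 0 < |s − 6| < delta forces both bounds, so |(4s + 9)/(s - 11) + 33/5| < eps.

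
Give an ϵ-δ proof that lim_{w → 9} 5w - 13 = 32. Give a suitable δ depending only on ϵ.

δ = ϵ/5

Let ϵ > 0 be given. We need δ > 0 so that 0 < |w − 9| < δ implies |(5w - 13) − 32| < ϵ.
Since (5w - 13) − 32 = 5(w − 9), we have |(5w - 13) − 32| = 5|w − 9|.
So 5|w − 9| < ϵ exactly when |w − 9| < ϵ/5.
Choosing δ = ϵ/5 gives |(5w - 13) − 32| = 5|w − 9| < ϵ whenever |w − 9| < δ.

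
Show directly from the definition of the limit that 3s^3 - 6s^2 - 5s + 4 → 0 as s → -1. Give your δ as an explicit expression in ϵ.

Suppose ϵ > 0. We want δ > 0 such that 0 < |s + 1| < δ implies |(3s^3 - 6s^2 - 5s + 4)| < ϵ.
(3s^3 - 6s^2 - 5s + 4) = 3s^3 - 6s^2 - 5s + 4 = (s + 1)(3s^2 - 9s + 4).
So |(3s^3 - 6s^2 - 5s + 4)| = |s + 1|·|3s^2 - 9s + 4|.
Require δ ≤ 1. Then |s + 1| < 1 gives |s| < 2, and by the triangle inequality |3s^2 - 9s + 4| ≤ 3·2^2 + 9·2 + 4 = 34.
Hence |(3s^3 - 6s^2 - 5s + 4)| ≤ 34|s + 1| < ϵ provided |s + 1| < ϵ/34.
Choosing δ = min(1, ϵ/34) ensures both conditions, hence |(3s^3 - 6s^2 - 5s + 4)| < ϵ.

δ = min(1, ϵ/34)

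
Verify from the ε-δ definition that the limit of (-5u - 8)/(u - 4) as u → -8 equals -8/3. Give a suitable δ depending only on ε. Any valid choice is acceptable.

δ = min(6, (18/7)ε)

Suppose ε > 0. We want δ > 0 with 0 < |u + 8| < δ ⇒ |(-5u - 8)/(u - 4) + 8/3| < ε.
Combining over a common denominator, (-5u - 8)/(u - 4) + 8/3 = [(-5u - 8)·(-12) − 32·(u - 4)] / [(-12)·(u - 4)] = 28(u + 8) / ((-12)(u - 4)).
So |(-5u - 8)/(u - 4) + 8/3| = 28|u + 8| / (12·|u − 4|).
Restrict δ ≤ 6. Then |u + 8| < 6 gives |u − 4| = |(u + 8) + (-12)| ≥ 12 − 6 = 6.
Hence |(-5u - 8)/(u - 4) + 8/3| < 28|u + 8|/(12·6) = (7/18)|u + 8|, which is < ε once |u + 8| < (18/7)ε.
Take δ = min(6, (18/7)ε). Then 0 < |u + 8| < δ forces both bounds, so |(-5u - 8)/(u - 4) + 8/3| < ε.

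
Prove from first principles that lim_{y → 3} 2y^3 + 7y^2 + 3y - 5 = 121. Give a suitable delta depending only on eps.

Let eps > 0 be given. We want delta > 0 such that 0 < |y − 3| < delta implies |(2y^3 + 7y^2 + 3y - 5) − 121| < eps.
(2y^3 + 7y^2 + 3y - 5) − 121 = 2y^3 + 7y^2 + 3y - 126 = (y − 3)(2y^2 + 13y + 42).
So |(2y^3 + 7y^2 + 3y - 5) − 121| = |y − 3|·|2y^2 + 13y + 42|.
Assume first that |y − 3| < 2, so |y| < 5. Then |2y^2 + 13y + 42| ≤ 2·5^2 + 13·5 + 42 = 157.
Hence |(2y^3 + 7y^2 + 3y - 5) − 121| ≤ 157|y − 3| < eps provided |y − 3| < eps/157.
Take delta = min(2, eps/157). Then 0 < |y − 3| < delta gives both |y − 3| < 2 and |y − 3| < eps/157, so |(2y^3 + 7y^2 + 3y - 5) − 121| < eps.

delta = min(2, eps/157)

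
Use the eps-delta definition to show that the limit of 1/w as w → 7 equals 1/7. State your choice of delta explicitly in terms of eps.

delta = min(7/2, (49/2)eps)

Let eps > 0. We seek delta > 0 such that 0 < |w − 7| < delta implies |1/w − (1/7)| < eps.
|1/w − (1/7)| = |7 − w|/(7·|w|) = |w − 7|/(7|w|).
Restrict delta ≤ 7/2. Then |w − 7| < 7/2 gives |w| > 7/2, so 7|w| > 49/2.
Then |1/w − (1/7)| < |w − 7|/(49/2), which is < eps when |w − 7| < (49/2)eps.
Take delta = min(7/2, (49/2)eps). Then 0 < |w − 7| < delta gives both |w − 7| < 7/2 and |w − 7| < (49/2)eps, so |1/w − (1/7)| < eps.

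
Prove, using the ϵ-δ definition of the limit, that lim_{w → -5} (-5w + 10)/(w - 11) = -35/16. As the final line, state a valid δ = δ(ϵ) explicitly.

Let ϵ > 0. We want δ > 0 with 0 < |w + 5| < δ ⇒ |(-5w + 10)/(w - 11) + 35/16| < ϵ.
Combining over a common denominator, (-5w + 10)/(w - 11) + 35/16 = [(-5w + 10)·(-16) − 35·(w - 11)] / [(-16)·(w - 11)] = 45(w + 5) / ((-16)(w - 11)).
So |(-5w + 10)/(w - 11) + 35/16| = 45|w + 5| / (16·|w − 11|).
Restrict δ ≤ 8. Then |w + 5| < 8 gives |w − 11| = |(w + 5) + (-16)| ≥ 16 − 8 = 8.
Hence |(-5w + 10)/(w - 11) + 35/16| < 45|w + 5|/(16·8) = (45/128)|w + 5|, which is < ϵ once |w + 5| < (128/45)ϵ.
Take δ = min(8, (128/45)ϵ). Then 0 < |w + 5| < δ forces both bounds, so |(-5w + 10)/(w - 11) + 35/16| < ϵ.

δ = min(8, (128/45)ϵ)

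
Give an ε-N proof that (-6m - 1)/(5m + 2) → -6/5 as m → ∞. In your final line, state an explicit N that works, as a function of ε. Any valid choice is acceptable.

N = (7/25)/ε

Let ε > 0 be given. For m ≥ 1, |(-6m - 1)/(5m + 2) + 6/5| = |7|/(5(5m + 2)) = 7/(5(5m + 2)).
Since 5m + 2 ≥ 5m for m ≥ 1, this is ≤ 7/(5·5m) = (7/25)/m.
So |(-6m - 1)/(5m + 2) + 6/5| < ε whenever m > (7/25)/ε.
Take N = (7/25)/ε. If m > N then |(-6m - 1)/(5m + 2) + 6/5| ≤ (7/25)/m < ε.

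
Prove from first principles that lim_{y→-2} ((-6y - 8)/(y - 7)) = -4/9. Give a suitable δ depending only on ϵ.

Let ϵ > 0. We want δ > 0 with 0 < |y + 2| < δ ⇒ |(-6y - 8)/(y - 7) + 4/9| < ϵ.
Combining over a common denominator, (-6y - 8)/(y - 7) + 4/9 = [(-6y - 8)·(-9) − 4·(y - 7)] / [(-9)·(y - 7)] = 50(y + 2) / ((-9)(y - 7)).
So |(-6y - 8)/(y - 7) + 4/9| = 50|y + 2| / (9·|y − 7|).
Require δ ≤ 9/2, so |y − 7| ≥ |-9| − |y + 2| > 9 − 9/2 = 9/2.
Hence |(-6y - 8)/(y - 7) + 4/9| < 50|y + 2|/(9·(9/2)) = (100/81)|y + 2|, which is < ϵ once |y + 2| < (81/100)ϵ.
Take δ = min(9/2, (81/100)ϵ). Then 0 < |y + 2| < δ forces both bounds, so |(-6y - 8)/(y - 7) + 4/9| < ϵ.

δ = min(9/2, (81/100)ϵ)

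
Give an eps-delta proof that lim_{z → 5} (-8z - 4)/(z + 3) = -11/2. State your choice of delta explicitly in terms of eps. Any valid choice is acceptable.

delta = min(4, (8/5)eps)

Let eps > 0. We want delta > 0 with 0 < |z − 5| < delta ⇒ |(-8z - 4)/(z + 3) + 11/2| < eps.
Combining over a common denominator, (-8z - 4)/(z + 3) + 11/2 = [(-8z - 4)·8 − (-44)·(z + 3)] / [8·(z + 3)] = -20(z − 5) / (8(z + 3)).
So |(-8z - 4)/(z + 3) + 11/2| = 20|z − 5| / (8·|z + 3|).
Require delta ≤ 4, so |z + 3| ≥ |8| − |z − 5| > 8 − 4 = 4.
Hence |(-8z - 4)/(z + 3) + 11/2| < 20|z − 5|/(8·4) = (5/8)|z − 5|, which is < eps once |z − 5| < (8/5)eps.
Take delta = min(4, (8/5)eps). Then 0 < |z − 5| < delta forces both bounds, so |(-8z - 4)/(z + 3) + 11/2| < eps.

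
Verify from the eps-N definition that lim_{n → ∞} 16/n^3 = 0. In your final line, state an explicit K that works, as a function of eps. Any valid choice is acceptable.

Suppose eps > 0. For n ≥ 1, |16/n^3 − 0| = 16/n^3.
16/n^3 < eps ⇔ n^3 > 16/eps ⇔ n > (16/eps)^{1/3}.
Take K = (16/eps)^{1/3}. Then n > K implies 16/n^3 < eps.

K = (16/eps)^{1/3}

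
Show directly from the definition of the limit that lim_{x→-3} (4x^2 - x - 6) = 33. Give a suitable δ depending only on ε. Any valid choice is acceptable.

Fix ε > 0. We want δ > 0 such that 0 < |x + 3| < δ implies |(4x^2 - x - 6) − 33| < ε.
(4x^2 - x - 6) − 33 = 4x^2 - x - 39 = (x + 3)(4x - 13).
So |(4x^2 - x - 6) − 33| = |x + 3|·|4x - 13|.
Require δ ≤ 1. Then |x + 3| < 1 gives |x| < 4, and by the triangle inequality |4x - 13| ≤ 4·4 + 13 = 29.
Hence |(4x^2 - x - 6) − 33| ≤ 29|x + 3| < ε provided |x + 3| < ε/29.
Choosing δ = min(1, ε/29) ensures both conditions, hence |(4x^2 - x - 6) − 33| < ε.

δ = min(1, ε/29)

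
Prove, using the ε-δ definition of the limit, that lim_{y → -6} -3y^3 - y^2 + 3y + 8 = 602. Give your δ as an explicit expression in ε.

Let ε > 0 be given. We want δ > 0 such that 0 < |y + 6| < δ implies |(-3y^3 - y^2 + 3y + 8) − 602| < ε.
(-3y^3 - y^2 + 3y + 8) − 602 = -3y^3 - y^2 + 3y - 594 = (y + 6)(-3y^2 + 17y - 99).
So |(-3y^3 - y^2 + 3y + 8) − 602| = |y + 6|·|-3y^2 + 17y - 99|.
Require δ ≤ 2. Then |y + 6| < 2 gives |y| < 8, and by the triangle inequality |-3y^2 + 17y - 99| ≤ 3·8^2 + 17·8 + 99 = 427.
Hence |(-3y^3 - y^2 + 3y + 8) − 602| ≤ 427|y + 6| < ε provided |y + 6| < ε/427.
Choosing δ = min(2, ε/427) ensures both conditions, hence |(-3y^3 - y^2 + 3y + 8) − 602| < ε.

δ = min(2, ε/427)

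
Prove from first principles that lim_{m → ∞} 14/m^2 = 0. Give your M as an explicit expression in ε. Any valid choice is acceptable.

Let ε > 0. For m ≥ 1, |14/m^2 − 0| = 14/m^2.
14/m^2 < ε ⇔ m^2 > 14/ε ⇔ m > (14/ε)^{1/2}.
Take M = (14/ε)^{1/2}. Then m > M implies 14/m^2 < ε.

M = (14/ε)^{1/2}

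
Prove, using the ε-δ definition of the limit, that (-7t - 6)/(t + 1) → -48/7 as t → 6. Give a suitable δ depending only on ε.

δ = min(7/2, (49/2)ε)

Let ε > 0 be given. We want δ > 0 with 0 < |t − 6| < δ ⇒ |(-7t - 6)/(t + 1) + 48/7| < ε.
Combining over a common denominator, (-7t - 6)/(t + 1) + 48/7 = [(-7t - 6)·7 − (-48)·(t + 1)] / [7·(t + 1)] = -1(t − 6) / (7(t + 1)).
So |(-7t - 6)/(t + 1) + 48/7| = |t − 6| / (7·|t + 1|).
Require δ ≤ 7/2, so |t + 1| ≥ |7| − |t − 6| > 7 − 7/2 = 7/2.
Hence |(-7t - 6)/(t + 1) + 48/7| < |t − 6|/(7·(7/2)) = (2/49)|t − 6|, which is < ε once |t − 6| < (49/2)ε.
Take δ = min(7/2, (49/2)ε). Then 0 < |t − 6| < δ forces both bounds, so |(-7t - 6)/(t + 1) + 48/7| < ε.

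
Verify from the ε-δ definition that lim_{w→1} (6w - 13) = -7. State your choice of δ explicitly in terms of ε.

Let ε > 0 be given. We need δ > 0 so that 0 < |w − 1| < δ implies |(6w - 13) + 7| < ε.
Since (6w - 13) + 7 = 6(w − 1), we have |(6w - 13) + 7| = 6|w − 1|.
Thus it suffices that |w − 1| < ε/6.
Take δ = ε/6. If 0 < |w − 1| < δ then |(6w - 13) + 7| = 6|w − 1| < 6·(ε/6) = ε.

δ = ε/6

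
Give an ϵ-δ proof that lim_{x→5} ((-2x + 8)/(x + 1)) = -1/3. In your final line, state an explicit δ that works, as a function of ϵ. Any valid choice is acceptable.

δ = min(3, (9/5)ϵ)

Fix ϵ > 0. We want δ > 0 with 0 < |x − 5| < δ ⇒ |(-2x + 8)/(x + 1) + 1/3| < ϵ.
Combining over a common denominator, (-2x + 8)/(x + 1) + 1/3 = [(-2x + 8)·6 − (-2)·(x + 1)] / [6·(x + 1)] = -10(x − 5) / (6(x + 1)).
So |(-2x + 8)/(x + 1) + 1/3| = 10|x − 5| / (6·|x + 1|).
Restrict δ ≤ 3. Then |x − 5| < 3 gives |x + 1| = |(x − 5) + 6| ≥ 6 − 3 = 3.
Hence |(-2x + 8)/(x + 1) + 1/3| < 10|x − 5|/(6·3) = (5/9)|x − 5|, which is < ϵ once |x − 5| < (9/5)ϵ.
Take δ = min(3, (9/5)ϵ). Then 0 < |x − 5| < δ forces both bounds, so |(-2x + 8)/(x + 1) + 1/3| < ϵ.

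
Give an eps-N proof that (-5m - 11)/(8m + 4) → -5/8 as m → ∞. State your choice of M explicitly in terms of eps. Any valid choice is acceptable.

Suppose eps > 0. For m ≥ 1, |(-5m - 11)/(8m + 4) + 5/8| = |-68|/(8(8m + 4)) = 68/(8(8m + 4)).
Since 8m + 4 ≥ 8m for m ≥ 1, this is ≤ 68/(8·8m) = (17/16)/m.
So |(-5m - 11)/(8m + 4) + 5/8| < eps whenever m > (17/16)/eps.
Take M = (17/16)/eps. If m > M then |(-5m - 11)/(8m + 4) + 5/8| ≤ (17/16)/m < eps.

M = (17/16)/eps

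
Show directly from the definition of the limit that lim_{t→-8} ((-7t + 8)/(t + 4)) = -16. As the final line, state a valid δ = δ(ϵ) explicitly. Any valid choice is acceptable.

Let ϵ > 0 be given. We want δ > 0 with 0 < |t + 8| < δ ⇒ |(-7t + 8)/(t + 4) + 16| < ϵ.
Combining over a common denominator, (-7t + 8)/(t + 4) + 16 = [(-7t + 8)·(-4) − 64·(t + 4)] / [(-4)·(t + 4)] = -36(t + 8) / ((-4)(t + 4)).
So |(-7t + 8)/(t + 4) + 16| = 36|t + 8| / (4·|t + 4|).
Require δ ≤ 2, so |t + 4| ≥ |-4| − |t + 8| > 4 − 2 = 2.
Hence |(-7t + 8)/(t + 4) + 16| < 36|t + 8|/(4·2) = (9/2)|t + 8|, which is < ϵ once |t + 8| < (2/9)ϵ.
Take δ = min(2, (2/9)ϵ). Then 0 < |t + 8| < δ forces both bounds, so |(-7t + 8)/(t + 4) + 16| < ϵ.

δ = min(2, (2/9)ϵ)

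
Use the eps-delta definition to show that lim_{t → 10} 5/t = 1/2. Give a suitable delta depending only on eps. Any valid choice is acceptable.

Fix eps > 0. We seek delta > 0 such that 0 < |t − 10| < delta implies |5/t − (1/2)| < eps.
|5/t − (1/2)| = 5·|10 − t|/(10·|t|) = 5|t − 10|/(10|t|).
Restrict delta ≤ 5. Then |t − 10| < 5 gives |t| > 5, so 10|t| > 50.
Then |5/t − (1/2)| < 5|t − 10|/50, which is < eps when |t − 10| < 10eps.
Take delta = min(5, 10eps). Then 0 < |t − 10| < delta gives both |t − 10| < 5 and |t − 10| < 10eps, so |5/t − (1/2)| < eps.

delta = min(5, 10eps)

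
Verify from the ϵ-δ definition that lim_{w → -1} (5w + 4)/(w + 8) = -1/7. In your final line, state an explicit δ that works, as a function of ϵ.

Let ϵ > 0. We want δ > 0 with 0 < |w + 1| < δ ⇒ |(5w + 4)/(w + 8) + 1/7| < ϵ.
Combining over a common denominator, (5w + 4)/(w + 8) + 1/7 = [(5w + 4)·7 − (-1)·(w + 8)] / [7·(w + 8)] = 36(w + 1) / (7(w + 8)).
So |(5w + 4)/(w + 8) + 1/7| = 36|w + 1| / (7·|w + 8|).
Require δ ≤ 7/2, so |w + 8| ≥ |7| − |w + 1| > 7 − 7/2 = 7/2.
Hence |(5w + 4)/(w + 8) + 1/7| < 36|w + 1|/(7·(7/2)) = (72/49)|w + 1|, which is < ϵ once |w + 1| < (49/72)ϵ.
Take δ = min(7/2, (49/72)ϵ). Then 0 < |w + 1| < δ forces both bounds, so |(5w + 4)/(w + 8) + 1/7| < ϵ.

δ = min(7/2, (49/72)ϵ)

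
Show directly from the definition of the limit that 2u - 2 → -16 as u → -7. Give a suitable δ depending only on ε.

Fix ε > 0. We need δ > 0 so that 0 < |u + 7| < δ implies |(2u - 2) + 16| < ε.
Since (2u - 2) + 16 = 2(u + 7), we have |(2u - 2) + 16| = 2|u + 7|.
So 2|u + 7| < ε exactly when |u + 7| < ε/2.
Take δ = ε/2. If 0 < |u + 7| < δ then |(2u - 2) + 16| = 2|u + 7| < 2·(ε/2) = ε.

δ = ε/2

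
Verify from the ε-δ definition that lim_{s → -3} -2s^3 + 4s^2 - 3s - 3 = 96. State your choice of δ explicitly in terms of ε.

Fix ε > 0. We want δ > 0 such that 0 < |s + 3| < δ implies |(-2s^3 + 4s^2 - 3s - 3) − 96| < ε.
(-2s^3 + 4s^2 - 3s - 3) − 96 = -2s^3 + 4s^2 - 3s - 99 = (s + 3)(-2s^2 + 10s - 33).
So |(-2s^3 + 4s^2 - 3s - 3) − 96| = |s + 3|·|-2s^2 + 10s - 33|.
Assume first that |s + 3| < 1, so |s| < 4. Then |-2s^2 + 10s - 33| ≤ 2·4^2 + 10·4 + 33 = 105.
Hence |(-2s^3 + 4s^2 - 3s - 3) − 96| ≤ 105|s + 3| < ε provided |s + 3| < ε/105.
Choosing δ = min(1, ε/105) ensures both conditions, hence |(-2s^3 + 4s^2 - 3s - 3) − 96| < ε.

δ = min(1, ε/105)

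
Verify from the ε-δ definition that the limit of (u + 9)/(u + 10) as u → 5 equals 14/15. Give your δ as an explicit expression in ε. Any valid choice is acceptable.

Let ε > 0. We want δ > 0 with 0 < |u − 5| < δ ⇒ |(u + 9)/(u + 10) − (14/15)| < ε.
Combining over a common denominator, (u + 9)/(u + 10) − (14/15) = [(u + 9)·15 − 14·(u + 10)] / [15·(u + 10)] = 1(u − 5) / (15(u + 10)).
So |(u + 9)/(u + 10) − (14/15)| = |u − 5| / (15·|u + 10|).
Require δ ≤ 15/2, so |u + 10| ≥ |15| − |u − 5| > 15 − 15/2 = 15/2.
Hence |(u + 9)/(u + 10) − (14/15)| < |u − 5|/(15·(15/2)) = (2/225)|u − 5|, which is < ε once |u − 5| < (225/2)ε.
Take δ = min(15/2, (225/2)ε). Then 0 < |u − 5| < δ forces both bounds, so |(u + 9)/(u + 10) − (14/15)| < ε.

δ = min(15/2, (225/2)ε)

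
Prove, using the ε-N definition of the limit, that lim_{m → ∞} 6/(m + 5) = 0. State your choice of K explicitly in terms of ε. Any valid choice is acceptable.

K = 6/ε

Let ε > 0 be given. For m ≥ 1, |6/(m + 5) − 0| = 6/(m + 5) ≤ 6/m.
We need 6/m < ε, i.e. m > 6/ε.
Take K = 6/ε. If m > K then |6/(m + 5)| ≤ 6/m < ε.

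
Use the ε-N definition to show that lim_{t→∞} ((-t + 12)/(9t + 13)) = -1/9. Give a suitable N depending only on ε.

N = (121/81)/ε

Suppose ε > 0. We seek N > 0 such that t > N implies |(-t + 12)/(9t + 13) + 1/9| < ε.
(-t + 12)/(9t + 13) + 1/9 = (9(-t + 12) − (-1)(9t + 13)) / (9(9t + 13)) = 121/(9(9t + 13)).
For t > 0 we have 9t + 13 > 9t, so |(-t + 12)/(9t + 13) + 1/9| = 121/(9(9t + 13)) < 121/(9·9t) = (121/81)/t.
Thus |(-t + 12)/(9t + 13) + 1/9| < ε whenever t > (121/81)/ε.
Take N = (121/81)/ε. If t > N then |(-t + 12)/(9t + 13) + 1/9| < (121/81)/t < ε.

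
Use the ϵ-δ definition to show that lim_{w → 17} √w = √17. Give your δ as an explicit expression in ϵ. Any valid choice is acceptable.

Fix ϵ > 0. We want δ > 0 such that 0 < |w − 17| < δ implies |√w − √17| < ϵ.
Multiplying by the conjugate, |√w − √17| = |w − 17|/(√w + √17).
Restrict δ ≤ 17 so that |w − 17| < 17 forces w > 0, and then √w + √17 > √17.
Hence |√w − √17| < |w − 17|/√17, which is < ϵ once |w − 17| < √17·ϵ.
Take δ = min(17, √17·ϵ). If 0 < |w − 17| < δ then w > 0 and |√w − √17| < |w − 17|/√17 < ϵ.

δ = min(17, √17·ϵ)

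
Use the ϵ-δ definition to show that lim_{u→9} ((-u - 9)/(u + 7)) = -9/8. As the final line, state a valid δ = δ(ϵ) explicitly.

Let ϵ > 0. We want δ > 0 with 0 < |u − 9| < δ ⇒ |(-u - 9)/(u + 7) + 9/8| < ϵ.
Combining over a common denominator, (-u - 9)/(u + 7) + 9/8 = [(-u - 9)·16 − (-18)·(u + 7)] / [16·(u + 7)] = 2(u − 9) / (16(u + 7)).
So |(-u - 9)/(u + 7) + 9/8| = 2|u − 9| / (16·|u + 7|).
Restrict δ ≤ 8. Then |u − 9| < 8 gives |u + 7| = |(u − 9) + 16| ≥ 16 − 8 = 8.
Hence |(-u - 9)/(u + 7) + 9/8| < 2|u − 9|/(16·8) = (1/64)|u − 9|, which is < ϵ once |u − 9| < 64ϵ.
Take δ = min(8, 64ϵ). Then 0 < |u − 9| < δ forces both bounds, so |(-u - 9)/(u + 7) + 9/8| < ϵ.

δ = min(8, 64ϵ)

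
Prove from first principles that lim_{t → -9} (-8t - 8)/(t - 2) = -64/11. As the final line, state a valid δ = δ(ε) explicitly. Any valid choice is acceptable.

δ = min(11/2, (121/48)ε)

Suppose ε > 0. We want δ > 0 with 0 < |t + 9| < δ ⇒ |(-8t - 8)/(t - 2) + 64/11| < ε.
Combining over a common denominator, (-8t - 8)/(t - 2) + 64/11 = [(-8t - 8)·(-11) − 64·(t - 2)] / [(-11)·(t - 2)] = 24(t + 9) / ((-11)(t - 2)).
So |(-8t - 8)/(t - 2) + 64/11| = 24|t + 9| / (11·|t − 2|).
Restrict δ ≤ 11/2. Then |t + 9| < 11/2 gives |t − 2| = |(t + 9) + (-11)| ≥ 11 − 11/2 = 11/2.
Hence |(-8t - 8)/(t - 2) + 64/11| < 24|t + 9|/(11·(11/2)) = (48/121)|t + 9|, which is < ε once |t + 9| < (121/48)ε.
Take δ = min(11/2, (121/48)ε). Then 0 < |t + 9| < δ forces both bounds, so |(-8t - 8)/(t - 2) + 64/11| < ε.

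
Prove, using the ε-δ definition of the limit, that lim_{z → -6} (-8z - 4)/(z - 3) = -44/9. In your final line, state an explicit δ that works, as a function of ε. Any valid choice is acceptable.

Let ε > 0. We want δ > 0 with 0 < |z + 6| < δ ⇒ |(-8z - 4)/(z - 3) + 44/9| < ε.
Combining over a common denominator, (-8z - 4)/(z - 3) + 44/9 = [(-8z - 4)·(-9) − 44·(z - 3)] / [(-9)·(z - 3)] = 28(z + 6) / ((-9)(z - 3)).
So |(-8z - 4)/(z - 3) + 44/9| = 28|z + 6| / (9·|z − 3|).
Require δ ≤ 9/2, so |z − 3| ≥ |-9| − |z + 6| > 9 − 9/2 = 9/2.
Hence |(-8z - 4)/(z - 3) + 44/9| < 28|z + 6|/(9·(9/2)) = (56/81)|z + 6|, which is < ε once |z + 6| < (81/56)ε.
Take δ = min(9/2, (81/56)ε). Then 0 < |z + 6| < δ forces both bounds, so |(-8z - 4)/(z - 3) + 44/9| < ε.

δ = min(9/2, (81/56)ε)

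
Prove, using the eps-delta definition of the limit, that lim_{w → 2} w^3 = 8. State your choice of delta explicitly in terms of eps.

Let eps > 0 be given. We seek delta > 0 with 0 < |w − 2| < delta ⇒ |w^3 − 8| < eps.
Factor: w^3 − 8 = (w − 2)(w^2 + 2w + 4), so |w^3 − 8| = |w − 2|·|w^2 + 2w + 4|.
Restrict delta ≤ 2. Then |w − 2| < 2 gives |w| < 4, so by the triangle inequality |w^2 + 2w + 4| ≤ 4^2 + 2·4 + 4 = 28.
Hence |w^3 − 8| ≤ 28|w − 2|, which is < eps once |w − 2| < eps/28.
Take delta = min(2, eps/28). If 0 < |w − 2| < delta then both bounds hold and |w^3 − 8| ≤ 28|w − 2| < 28·(eps/28) = eps.

delta = min(2, eps/28)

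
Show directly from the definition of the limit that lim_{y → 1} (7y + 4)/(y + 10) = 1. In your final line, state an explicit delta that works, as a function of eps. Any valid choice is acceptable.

Suppose eps > 0. We want delta > 0 with 0 < |y − 1| < delta ⇒ |(7y + 4)/(y + 10) − 1| < eps.
Combining over a common denominator, (7y + 4)/(y + 10) − 1 = [(7y + 4)·11 − 11·(y + 10)] / [11·(y + 10)] = 66(y − 1) / (11(y + 10)).
So |(7y + 4)/(y + 10) − 1| = 66|y − 1| / (11·|y + 10|).
Require delta ≤ 11/2, so |y + 10| ≥ |11| − |y − 1| > 11 − 11/2 = 11/2.
Hence |(7y + 4)/(y + 10) − 1| < 66|y − 1|/(11·(11/2)) = (12/11)|y − 1|, which is < eps once |y − 1| < (11/12)eps.
Take delta = min(11/2, (11/12)eps). Then 0 < |y − 1| < delta forces both bounds, so |(7y + 4)/(y + 10) − 1| < eps.

delta = min(11/2, (11/12)eps)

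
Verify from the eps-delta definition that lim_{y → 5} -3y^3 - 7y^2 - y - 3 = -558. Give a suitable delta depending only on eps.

delta = min(1, eps/351)

Let eps > 0. We want delta > 0 such that 0 < |y − 5| < delta implies |(-3y^3 - 7y^2 - y - 3) + 558| < eps.
(-3y^3 - 7y^2 - y - 3) + 558 = -3y^3 - 7y^2 - y + 555 = (y − 5)(-3y^2 - 22y - 111).
So |(-3y^3 - 7y^2 - y - 3) + 558| = |y − 5|·|-3y^2 - 22y - 111|.
Assume first that |y − 5| < 1, so |y| < 6. Then |-3y^2 - 22y - 111| ≤ 3·6^2 + 22·6 + 111 = 351.
Hence |(-3y^3 - 7y^2 - y - 3) + 558| ≤ 351|y − 5| < eps provided |y − 5| < eps/351.
Take delta = min(1, eps/351). Then 0 < |y − 5| < delta gives both |y − 5| < 1 and |y − 5| < eps/351, so |(-3y^3 - 7y^2 - y - 3) + 558| < eps.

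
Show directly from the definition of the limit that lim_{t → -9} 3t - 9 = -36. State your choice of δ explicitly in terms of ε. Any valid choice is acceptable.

δ = ε/3

Suppose ε > 0. We need δ > 0 so that 0 < |t + 9| < δ implies |(3t - 9) + 36| < ε.
Since (3t - 9) + 36 = 3(t + 9), we have |(3t - 9) + 36| = 3|t + 9|.
Thus it suffices that |t + 9| < ε/3.
Choosing δ = ε/3 gives |(3t - 9) + 36| = 3|t + 9| < ε whenever |t + 9| < δ.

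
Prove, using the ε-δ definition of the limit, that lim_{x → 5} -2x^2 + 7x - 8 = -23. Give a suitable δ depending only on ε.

Let ε > 0 be given. We want δ > 0 such that 0 < |x − 5| < δ implies |(-2x^2 + 7x - 8) + 23| < ε.
(-2x^2 + 7x - 8) + 23 = -2x^2 + 7x + 15 = (x − 5)(-2x - 3).
So |(-2x^2 + 7x - 8) + 23| = |x − 5|·|-2x - 3|.
Assume first that |x − 5| < 1, so |x| < 6. Then |-2x - 3| ≤ 2·6 + 3 = 15.
Hence |(-2x^2 + 7x - 8) + 23| ≤ 15|x − 5| < ε provided |x − 5| < ε/15.
Choosing δ = min(1, ε/15) ensures both conditions, hence |(-2x^2 + 7x - 8) + 23| < ε.

δ = min(1, ε/15)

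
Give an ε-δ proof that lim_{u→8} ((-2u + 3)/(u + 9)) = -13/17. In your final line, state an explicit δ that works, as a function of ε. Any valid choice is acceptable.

δ = min(17/2, (289/42)ε)

Let ε > 0. We want δ > 0 with 0 < |u − 8| < δ ⇒ |(-2u + 3)/(u + 9) + 13/17| < ε.
Combining over a common denominator, (-2u + 3)/(u + 9) + 13/17 = [(-2u + 3)·17 − (-13)·(u + 9)] / [17·(u + 9)] = -21(u − 8) / (17(u + 9)).
So |(-2u + 3)/(u + 9) + 13/17| = 21|u − 8| / (17·|u + 9|).
Restrict δ ≤ 17/2. Then |u − 8| < 17/2 gives |u + 9| = |(u − 8) + 17| ≥ 17 − 17/2 = 17/2.
Hence |(-2u + 3)/(u + 9) + 13/17| < 21|u − 8|/(17·(17/2)) = (42/289)|u − 8|, which is < ε once |u − 8| < (289/42)ε.
Take δ = min(17/2, (289/42)ε). Then 0 < |u − 8| < δ forces both bounds, so |(-2u + 3)/(u + 9) + 13/17| < ε.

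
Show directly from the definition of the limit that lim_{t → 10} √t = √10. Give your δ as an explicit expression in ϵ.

δ = min(10, √10·ϵ)

Let ϵ > 0 be given. We want δ > 0 such that 0 < |t − 10| < δ implies |√t − √10| < ϵ.
Multiplying by the conjugate, |√t − √10| = |t − 10|/(√t + √10).
Restrict δ ≤ 10 so that |t − 10| < 10 forces t > 0, and then √t + √10 > √10.
Hence |√t − √10| < |t − 10|/√10, which is < ϵ once |t − 10| < √10·ϵ.
Take δ = min(10, √10·ϵ). If 0 < |t − 10| < δ then t > 0 and |√t − √10| < |t − 10|/√10 < ϵ.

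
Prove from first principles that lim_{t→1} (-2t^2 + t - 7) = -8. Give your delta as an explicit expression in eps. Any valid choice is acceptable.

Let eps > 0 be given. We want delta > 0 such that 0 < |t − 1| < delta implies |(-2t^2 + t - 7) + 8| < eps.
(-2t^2 + t - 7) + 8 = -2t^2 + t + 1 = (t − 1)(-2t - 1).
So |(-2t^2 + t - 7) + 8| = |t − 1|·|-2t - 1|.
Assume first that |t − 1| < 1, so |t| < 2. Then |-2t - 1| ≤ 2·2 + 1 = 5.
Hence |(-2t^2 + t - 7) + 8| ≤ 5|t − 1| < eps provided |t − 1| < eps/5.
Take delta = min(1, eps/5). Then 0 < |t − 1| < delta gives both |t − 1| < 1 and |t − 1| < eps/5, so |(-2t^2 + t - 7) + 8| < eps.

delta = min(1, eps/5)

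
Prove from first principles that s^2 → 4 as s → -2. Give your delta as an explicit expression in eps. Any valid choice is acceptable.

delta = min(1, eps/5)

Let eps > 0. We seek delta > 0 with 0 < |s + 2| < delta ⇒ |s^2 − 4| < eps.
Factor: s^2 − 4 = (s + 2)(s - 2), so |s^2 − 4| = |s + 2|·|s - 2|.
Restrict delta ≤ 1. Then |s + 2| < 1 gives |s| < 3, so by the triangle inequality |s - 2| ≤ 3 + 2 = 5.
Hence |s^2 − 4| ≤ 5|s + 2|, which is < eps once |s + 2| < eps/5.
Take delta = min(1, eps/5). If 0 < |s + 2| < delta then both bounds hold and |s^2 − 4| ≤ 5|s + 2| < 5·(eps/5) = eps.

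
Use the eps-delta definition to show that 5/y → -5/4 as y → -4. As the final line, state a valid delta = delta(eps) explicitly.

Suppose eps > 0. We seek delta > 0 such that 0 < |y + 4| < delta implies |5/y + 5/4| < eps.
|5/y + 5/4| = 5·|-4 − y|/(4·|y|) = 5|y + 4|/(4|y|).
Require delta ≤ 2 so that |y| > 4 − 2 = 2, hence 4|y| > 8.
Then |5/y + 5/4| < 5|y + 4|/8, which is < eps when |y + 4| < (8/5)eps.
Take delta = min(2, (8/5)eps). Then 0 < |y + 4| < delta gives both |y + 4| < 2 and |y + 4| < (8/5)eps, so |5/y + 5/4| < eps.

delta = min(2, (8/5)eps)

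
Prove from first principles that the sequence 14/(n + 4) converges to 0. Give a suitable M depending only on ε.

M = 14/ε

Suppose ε > 0. For n ≥ 1, |14/(n + 4) − 0| = 14/(n + 4) ≤ 14/n.
We need 14/n < ε, i.e. n > 14/ε.
Take M = 14/ε. If n > M then |14/(n + 4)| ≤ 14/n < ε.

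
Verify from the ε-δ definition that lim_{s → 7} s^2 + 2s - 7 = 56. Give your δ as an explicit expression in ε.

δ = min(1, ε/17)

Suppose ε > 0. We want δ > 0 such that 0 < |s − 7| < δ implies |(s^2 + 2s - 7) − 56| < ε.
(s^2 + 2s - 7) − 56 = s^2 + 2s - 63 = (s − 7)(s + 9).
So |(s^2 + 2s - 7) − 56| = |s − 7|·|s + 9|.
Assume first that |s − 7| < 1, so |s| < 8. Then |s + 9| ≤ 8 + 9 = 17.
Hence |(s^2 + 2s - 7) − 56| ≤ 17|s − 7| < ε provided |s − 7| < ε/17.
Choosing δ = min(1, ε/17) ensures both conditions, hence |(s^2 + 2s - 7) − 56| < ε.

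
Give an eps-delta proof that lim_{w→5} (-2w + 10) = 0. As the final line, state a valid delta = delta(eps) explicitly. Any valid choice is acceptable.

delta = eps/2

Suppose eps > 0. We need delta > 0 so that 0 < |w − 5| < delta implies |(-2w + 10)| < eps.
Since (-2w + 10) = -2(w − 5), we have |(-2w + 10)| = 2|w − 5|.
So 2|w − 5| < eps exactly when |w − 5| < eps/2.
Choosing delta = eps/2 gives |(-2w + 10)| = 2|w − 5| < eps whenever |w − 5| < delta.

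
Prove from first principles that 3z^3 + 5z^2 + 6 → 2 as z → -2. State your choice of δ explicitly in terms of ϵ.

δ = min(2, ϵ/54)

Fix ϵ > 0. We want δ > 0 such that 0 < |z + 2| < δ implies |(3z^3 + 5z^2 + 6) − 2| < ϵ.
(3z^3 + 5z^2 + 6) − 2 = 3z^3 + 5z^2 + 4 = (z + 2)(3z^2 - z + 2).
So |(3z^3 + 5z^2 + 6) − 2| = |z + 2|·|3z^2 - z + 2|.
Assume first that |z + 2| < 2, so |z| < 4. Then |3z^2 - z + 2| ≤ 3·4^2 + 4 + 2 = 54.
Hence |(3z^3 + 5z^2 + 6) − 2| ≤ 54|z + 2| < ϵ provided |z + 2| < ϵ/54.
Take δ = min(2, ϵ/54). Then 0 < |z + 2| < δ gives both |z + 2| < 2 and |z + 2| < ϵ/54, so |(3z^3 + 5z^2 + 6) − 2| < ϵ.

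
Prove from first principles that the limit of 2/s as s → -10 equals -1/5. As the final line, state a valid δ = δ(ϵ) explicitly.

Let ϵ > 0 be given. We seek δ > 0 such that 0 < |s + 10| < δ implies |2/s + 1/5| < ϵ.
|2/s + 1/5| = 2·|-10 − s|/(10·|s|) = 2|s + 10|/(10|s|).
Require δ ≤ 5 so that |s| > 10 − 5 = 5, hence 10|s| > 50.
Then |2/s + 1/5| < 2|s + 10|/50, which is < ϵ when |s + 10| < 25ϵ.
Take δ = min(5, 25ϵ). Then 0 < |s + 10| < δ gives both |s + 10| < 5 and |s + 10| < 25ϵ, so |2/s + 1/5| < ϵ.

δ = min(5, 25ϵ)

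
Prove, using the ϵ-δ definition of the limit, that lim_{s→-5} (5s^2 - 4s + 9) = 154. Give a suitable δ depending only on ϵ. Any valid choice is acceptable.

δ = min(2, ϵ/64)

Let ϵ > 0. We want δ > 0 such that 0 < |s + 5| < δ implies |(5s^2 - 4s + 9) − 154| < ϵ.
(5s^2 - 4s + 9) − 154 = 5s^2 - 4s - 145 = (s + 5)(5s - 29).
So |(5s^2 - 4s + 9) − 154| = |s + 5|·|5s - 29|.
Require δ ≤ 2. Then |s + 5| < 2 gives |s| < 7, and by the triangle inequality |5s - 29| ≤ 5·7 + 29 = 64.
Hence |(5s^2 - 4s + 9) − 154| ≤ 64|s + 5| < ϵ provided |s + 5| < ϵ/64.
Choosing δ = min(2, ϵ/64) ensures both conditions, hence |(5s^2 - 4s + 9) − 154| < ϵ.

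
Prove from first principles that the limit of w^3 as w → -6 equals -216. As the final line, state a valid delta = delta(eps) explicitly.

delta = min(2, eps/148)

Let eps > 0. We seek delta > 0 with 0 < |w + 6| < delta ⇒ |w^3 + 216| < eps.
Factor: w^3 + 216 = (w + 6)(w^2 - 6w + 36), so |w^3 + 216| = |w + 6|·|w^2 - 6w + 36|.
Restrict delta ≤ 2. Then |w + 6| < 2 gives |w| < 8, so by the triangle inequality |w^2 - 6w + 36| ≤ 8^2 + 6·8 + 36 = 148.
Hence |w^3 + 216| ≤ 148|w + 6|, which is < eps once |w + 6| < eps/148.
Take delta = min(2, eps/148). If 0 < |w + 6| < delta then both bounds hold and |w^3 + 216| ≤ 148|w + 6| < 148·(eps/148) = eps.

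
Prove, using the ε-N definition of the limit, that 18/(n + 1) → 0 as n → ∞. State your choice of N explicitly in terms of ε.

N = 18/ε

Suppose ε > 0. For n ≥ 1, |18/(n + 1) − 0| = 18/(n + 1) ≤ 18/n.
We need 18/n < ε, i.e. n > 18/ε.
Take N = 18/ε. If n > N then |18/(n + 1)| ≤ 18/n < ε.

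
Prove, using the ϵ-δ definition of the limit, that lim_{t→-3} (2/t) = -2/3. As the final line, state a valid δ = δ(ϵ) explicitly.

Let ϵ > 0. We seek δ > 0 such that 0 < |t + 3| < δ implies |2/t + 2/3| < ϵ.
|2/t + 2/3| = 2·|-3 − t|/(3·|t|) = 2|t + 3|/(3|t|).
Require δ ≤ 3/2 so that |t| > 3 − 3/2 = 3/2, hence 3|t| > 9/2.
Then |2/t + 2/3| < 2|t + 3|/(9/2), which is < ϵ when |t + 3| < (9/4)ϵ.
Take δ = min(3/2, (9/4)ϵ). Then 0 < |t + 3| < δ gives both |t + 3| < 3/2 and |t + 3| < (9/4)ϵ, so |2/t + 2/3| < ϵ.

δ = min(3/2, (9/4)ϵ)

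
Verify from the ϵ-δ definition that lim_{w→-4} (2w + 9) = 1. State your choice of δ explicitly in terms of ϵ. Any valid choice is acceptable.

Suppose ϵ > 0. We need δ > 0 so that 0 < |w + 4| < δ implies |(2w + 9) − 1| < ϵ.
|(2w + 9) − 1| = |2w + 8| = 2|w + 4|.
Thus it suffices that |w + 4| < ϵ/2.
Choosing δ = ϵ/2 gives |(2w + 9) − 1| = 2|w + 4| < ϵ whenever |w + 4| < δ.

δ = ϵ/2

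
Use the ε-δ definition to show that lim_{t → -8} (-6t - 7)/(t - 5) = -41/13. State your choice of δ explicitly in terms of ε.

Let ε > 0 be given. We want δ > 0 with 0 < |t + 8| < δ ⇒ |(-6t - 7)/(t - 5) + 41/13| < ε.
Combining over a common denominator, (-6t - 7)/(t - 5) + 41/13 = [(-6t - 7)·(-13) − 41·(t - 5)] / [(-13)·(t - 5)] = 37(t + 8) / ((-13)(t - 5)).
So |(-6t - 7)/(t - 5) + 41/13| = 37|t + 8| / (13·|t − 5|).
Require δ ≤ 13/2, so |t − 5| ≥ |-13| − |t + 8| > 13 − 13/2 = 13/2.
Hence |(-6t - 7)/(t - 5) + 41/13| < 37|t + 8|/(13·(13/2)) = (74/169)|t + 8|, which is < ε once |t + 8| < (169/74)ε.
Take δ = min(13/2, (169/74)ε). Then 0 < |t + 8| < δ forces both bounds, so |(-6t - 7)/(t - 5) + 41/13| < ε.

δ = min(13/2, (169/74)ε)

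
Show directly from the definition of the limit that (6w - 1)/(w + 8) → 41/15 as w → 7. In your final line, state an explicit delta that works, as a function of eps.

Fix eps > 0. We want delta > 0 with 0 < |w − 7| < delta ⇒ |(6w - 1)/(w + 8) − (41/15)| < eps.
Combining over a common denominator, (6w - 1)/(w + 8) − (41/15) = [(6w - 1)·15 − 41·(w + 8)] / [15·(w + 8)] = 49(w − 7) / (15(w + 8)).
So |(6w - 1)/(w + 8) − (41/15)| = 49|w − 7| / (15·|w + 8|).
Require delta ≤ 15/2, so |w + 8| ≥ |15| − |w − 7| > 15 − 15/2 = 15/2.
Hence |(6w - 1)/(w + 8) − (41/15)| < 49|w − 7|/(15·(15/2)) = (98/225)|w − 7|, which is < eps once |w − 7| < (225/98)eps.
Take delta = min(15/2, (225/98)eps). Then 0 < |w − 7| < delta forces both bounds, so |(6w - 1)/(w + 8) − (41/15)| < eps.

delta = min(15/2, (225/98)eps)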